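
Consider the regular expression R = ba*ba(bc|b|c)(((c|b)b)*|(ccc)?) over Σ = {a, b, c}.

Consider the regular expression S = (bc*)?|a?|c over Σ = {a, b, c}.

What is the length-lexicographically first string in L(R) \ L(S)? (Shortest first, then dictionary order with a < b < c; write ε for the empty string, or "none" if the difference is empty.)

The string bbab is accepted by R but not by S.
No shorter string lies in the difference, and bbab is the lexicographically first length-4 string in L(R) \ L(S).

bbab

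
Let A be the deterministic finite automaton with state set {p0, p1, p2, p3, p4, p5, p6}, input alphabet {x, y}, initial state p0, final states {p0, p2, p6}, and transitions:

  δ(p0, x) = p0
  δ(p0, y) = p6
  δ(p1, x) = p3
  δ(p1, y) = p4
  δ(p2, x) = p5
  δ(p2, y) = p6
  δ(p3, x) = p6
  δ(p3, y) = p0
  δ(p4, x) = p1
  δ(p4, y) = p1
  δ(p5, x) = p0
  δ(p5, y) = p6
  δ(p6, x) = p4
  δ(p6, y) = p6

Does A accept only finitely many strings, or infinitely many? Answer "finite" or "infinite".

State p0 is reachable from the start and can reach an accepting state, and it lies on the cycle p0 → p0.
Traversing that cycle any number of times yields accepted strings of unbounded length, so the language is infinite.

infinite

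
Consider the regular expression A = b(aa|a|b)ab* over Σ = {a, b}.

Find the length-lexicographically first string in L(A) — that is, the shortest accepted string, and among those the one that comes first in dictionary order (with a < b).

By inspection of the expression, no string of length less than 3 matches, and baa is the lexicographically first match of length 3.

baa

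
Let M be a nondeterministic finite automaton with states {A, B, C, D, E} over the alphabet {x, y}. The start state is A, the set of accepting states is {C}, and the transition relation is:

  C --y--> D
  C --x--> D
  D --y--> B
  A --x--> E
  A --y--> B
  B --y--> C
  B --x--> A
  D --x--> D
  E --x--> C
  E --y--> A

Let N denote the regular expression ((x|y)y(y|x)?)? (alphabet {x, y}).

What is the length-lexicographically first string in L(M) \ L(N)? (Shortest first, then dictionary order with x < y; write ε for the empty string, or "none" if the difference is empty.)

The string xx is accepted by M but not by N.
No shorter string lies in the difference, and xx is the lexicographically first length-2 string in L(M) \ L(N).

xx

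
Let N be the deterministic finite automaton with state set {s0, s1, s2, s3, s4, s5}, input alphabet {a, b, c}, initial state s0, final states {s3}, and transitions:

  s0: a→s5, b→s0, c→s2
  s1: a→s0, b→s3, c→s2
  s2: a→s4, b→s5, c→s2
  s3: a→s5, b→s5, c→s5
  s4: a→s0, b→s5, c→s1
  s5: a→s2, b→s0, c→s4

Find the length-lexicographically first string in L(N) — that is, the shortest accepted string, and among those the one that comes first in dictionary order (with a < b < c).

A breadth-first search from s0 reaches an accepting state first via the path s0 → s5 → s4 → s1 → s3 on input accb.
No string of length < 4 is accepted (BFS exhausts all shorter strings without reaching an accepting state), and accb is the lexicographically least accepting string of length 4.

accb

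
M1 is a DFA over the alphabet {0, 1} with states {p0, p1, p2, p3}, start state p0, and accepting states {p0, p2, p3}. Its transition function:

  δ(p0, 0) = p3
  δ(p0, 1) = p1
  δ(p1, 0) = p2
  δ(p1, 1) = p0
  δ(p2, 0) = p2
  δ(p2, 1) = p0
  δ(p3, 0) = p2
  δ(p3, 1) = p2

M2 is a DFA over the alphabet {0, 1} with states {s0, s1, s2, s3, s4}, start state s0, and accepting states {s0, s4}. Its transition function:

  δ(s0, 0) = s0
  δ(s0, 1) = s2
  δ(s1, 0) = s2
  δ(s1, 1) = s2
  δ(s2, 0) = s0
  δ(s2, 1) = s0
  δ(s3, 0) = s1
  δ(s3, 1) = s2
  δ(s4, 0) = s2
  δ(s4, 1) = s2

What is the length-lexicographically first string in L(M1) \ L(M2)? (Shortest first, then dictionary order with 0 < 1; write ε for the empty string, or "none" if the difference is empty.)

01

The string 01 is accepted by M1 but not by M2.
No shorter string lies in the difference, and 01 is the lexicographically first length-2 string in L(M1) \ L(M2).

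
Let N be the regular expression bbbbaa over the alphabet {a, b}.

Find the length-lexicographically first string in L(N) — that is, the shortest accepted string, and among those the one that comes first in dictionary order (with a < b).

By inspection of the expression, no string of length less than 6 matches, and bbbbaa is the lexicographically first match of length 6.

bbbbaa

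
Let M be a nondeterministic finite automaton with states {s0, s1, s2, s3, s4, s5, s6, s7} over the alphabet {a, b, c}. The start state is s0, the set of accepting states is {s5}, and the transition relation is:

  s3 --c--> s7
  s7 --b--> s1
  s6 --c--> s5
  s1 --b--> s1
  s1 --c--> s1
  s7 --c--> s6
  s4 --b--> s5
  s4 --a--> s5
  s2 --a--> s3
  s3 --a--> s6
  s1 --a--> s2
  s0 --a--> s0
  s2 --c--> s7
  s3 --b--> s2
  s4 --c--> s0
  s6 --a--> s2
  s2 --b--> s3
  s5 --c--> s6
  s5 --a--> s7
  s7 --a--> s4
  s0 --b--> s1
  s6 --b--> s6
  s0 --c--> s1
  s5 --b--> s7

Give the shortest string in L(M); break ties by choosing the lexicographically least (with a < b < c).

A breadth-first search from s0 reaches an accepting state first via the path s0 → s1 → s2 → s3 → s6 → s5 on input baaac.
No string of length < 5 is accepted (BFS exhausts all shorter strings without reaching an accepting state), and baaac is the lexicographically least accepting string of length 5.

baaac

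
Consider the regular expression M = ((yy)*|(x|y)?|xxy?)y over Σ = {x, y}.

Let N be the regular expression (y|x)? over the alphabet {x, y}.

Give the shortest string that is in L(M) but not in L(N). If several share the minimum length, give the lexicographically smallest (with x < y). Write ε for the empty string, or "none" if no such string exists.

The string xy is accepted by M but not by N.
No shorter string lies in the difference, and xy is the lexicographically first length-2 string in L(M) \ L(N).

xy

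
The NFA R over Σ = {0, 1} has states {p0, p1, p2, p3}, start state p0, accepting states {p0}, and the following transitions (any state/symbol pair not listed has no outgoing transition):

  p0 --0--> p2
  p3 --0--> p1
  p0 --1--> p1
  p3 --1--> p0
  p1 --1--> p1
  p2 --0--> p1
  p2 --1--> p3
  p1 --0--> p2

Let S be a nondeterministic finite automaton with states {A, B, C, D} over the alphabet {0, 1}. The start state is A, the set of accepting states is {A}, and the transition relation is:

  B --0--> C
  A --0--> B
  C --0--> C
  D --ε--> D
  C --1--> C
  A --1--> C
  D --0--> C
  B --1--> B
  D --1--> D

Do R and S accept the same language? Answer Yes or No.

The string 011 is accepted by R but rejected by S.
So L(R) ≠ L(S).

No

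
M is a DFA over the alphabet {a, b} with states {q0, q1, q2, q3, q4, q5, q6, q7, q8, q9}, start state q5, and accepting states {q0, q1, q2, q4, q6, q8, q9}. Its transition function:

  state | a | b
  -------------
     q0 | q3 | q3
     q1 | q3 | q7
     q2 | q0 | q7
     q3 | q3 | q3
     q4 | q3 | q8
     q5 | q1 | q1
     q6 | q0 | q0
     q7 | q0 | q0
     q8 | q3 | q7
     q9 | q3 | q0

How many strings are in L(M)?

6

The useful subgraph on states {q0, q1, q5, q7} is acyclic, so L(M) is finite; the longest accepting path visits 4 useful states, giving maximum string length 3.
Counting accepting paths from q5 by length: 2 of length 1, 4 of length 3. Total 6.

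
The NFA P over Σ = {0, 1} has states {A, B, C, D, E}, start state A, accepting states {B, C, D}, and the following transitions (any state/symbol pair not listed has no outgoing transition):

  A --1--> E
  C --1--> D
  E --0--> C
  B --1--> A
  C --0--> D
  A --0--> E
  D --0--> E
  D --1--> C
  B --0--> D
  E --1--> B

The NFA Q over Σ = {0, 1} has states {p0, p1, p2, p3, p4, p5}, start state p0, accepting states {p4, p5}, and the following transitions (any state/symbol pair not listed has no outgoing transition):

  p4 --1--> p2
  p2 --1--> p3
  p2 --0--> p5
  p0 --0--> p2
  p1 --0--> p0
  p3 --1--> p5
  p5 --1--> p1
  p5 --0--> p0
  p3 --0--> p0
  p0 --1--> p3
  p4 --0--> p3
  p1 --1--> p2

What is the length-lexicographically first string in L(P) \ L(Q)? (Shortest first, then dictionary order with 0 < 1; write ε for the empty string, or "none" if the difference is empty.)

The string 01 is accepted by P but not by Q.
No shorter string lies in the difference, and 01 is the lexicographically first length-2 string in L(P) \ L(Q).

01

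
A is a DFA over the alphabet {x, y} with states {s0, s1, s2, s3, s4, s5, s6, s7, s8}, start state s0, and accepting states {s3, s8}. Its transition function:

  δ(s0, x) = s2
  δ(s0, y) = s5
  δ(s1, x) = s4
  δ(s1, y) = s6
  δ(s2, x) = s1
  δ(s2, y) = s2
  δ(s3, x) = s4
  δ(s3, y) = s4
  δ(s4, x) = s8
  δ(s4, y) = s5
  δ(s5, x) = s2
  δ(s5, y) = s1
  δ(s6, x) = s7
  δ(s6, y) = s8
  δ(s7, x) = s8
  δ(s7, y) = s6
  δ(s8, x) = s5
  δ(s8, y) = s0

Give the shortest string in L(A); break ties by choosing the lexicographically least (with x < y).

xxxx

A breadth-first search from s0 reaches an accepting state first via the path s0 → s2 → s1 → s4 → s8 on input xxxx.
No string of length < 4 is accepted (BFS exhausts all shorter strings without reaching an accepting state), and xxxx is the lexicographically least accepting string of length 4.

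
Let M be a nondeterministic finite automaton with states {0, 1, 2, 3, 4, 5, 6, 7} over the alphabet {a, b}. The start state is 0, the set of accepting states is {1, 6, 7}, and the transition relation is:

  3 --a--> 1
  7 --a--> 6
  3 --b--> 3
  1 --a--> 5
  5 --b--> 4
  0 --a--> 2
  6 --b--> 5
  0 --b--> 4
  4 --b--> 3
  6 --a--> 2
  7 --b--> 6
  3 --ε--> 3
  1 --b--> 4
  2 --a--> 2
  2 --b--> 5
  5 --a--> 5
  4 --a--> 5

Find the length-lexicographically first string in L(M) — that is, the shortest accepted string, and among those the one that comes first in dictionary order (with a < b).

A breadth-first search from 0 reaches an accepting state first via the path 0 → 4 → 3 → 1 on input bba.
No string of length < 3 is accepted (BFS exhausts all shorter strings without reaching an accepting state), and bba is the lexicographically least accepting string of length 3.

bba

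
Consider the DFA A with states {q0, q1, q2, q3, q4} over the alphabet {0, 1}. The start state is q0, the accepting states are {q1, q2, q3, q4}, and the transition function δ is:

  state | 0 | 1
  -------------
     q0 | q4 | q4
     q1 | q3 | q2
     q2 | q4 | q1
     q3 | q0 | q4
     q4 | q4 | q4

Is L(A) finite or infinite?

State q4 is reachable from the start and can reach an accepting state, and it lies on the cycle q4 → q4.
Traversing that cycle any number of times yields accepted strings of unbounded length, so the language is infinite.

infinite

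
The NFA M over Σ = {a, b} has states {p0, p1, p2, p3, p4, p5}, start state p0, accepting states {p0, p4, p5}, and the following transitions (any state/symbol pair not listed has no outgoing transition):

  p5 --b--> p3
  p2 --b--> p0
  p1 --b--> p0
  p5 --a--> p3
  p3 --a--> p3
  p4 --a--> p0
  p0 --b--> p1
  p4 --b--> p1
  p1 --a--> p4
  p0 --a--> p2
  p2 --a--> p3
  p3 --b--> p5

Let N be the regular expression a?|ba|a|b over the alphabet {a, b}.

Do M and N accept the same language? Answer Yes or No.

No

The string ab is accepted by M but rejected by N.
So L(M) ≠ L(N).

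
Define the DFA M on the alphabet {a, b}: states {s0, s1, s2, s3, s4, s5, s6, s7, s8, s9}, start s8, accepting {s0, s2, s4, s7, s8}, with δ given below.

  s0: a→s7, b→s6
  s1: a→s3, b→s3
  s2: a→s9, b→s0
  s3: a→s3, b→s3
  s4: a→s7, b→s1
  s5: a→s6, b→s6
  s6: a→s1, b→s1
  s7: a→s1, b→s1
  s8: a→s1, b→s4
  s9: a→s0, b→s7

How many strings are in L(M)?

3

The useful subgraph on states {s4, s7, s8} is acyclic, so L(M) is finite; the longest accepting path visits 3 useful states, giving maximum string length 2.
Counting accepting paths from s8 by length: 1 of length 0, 1 of length 1, 1 of length 2. Total 3.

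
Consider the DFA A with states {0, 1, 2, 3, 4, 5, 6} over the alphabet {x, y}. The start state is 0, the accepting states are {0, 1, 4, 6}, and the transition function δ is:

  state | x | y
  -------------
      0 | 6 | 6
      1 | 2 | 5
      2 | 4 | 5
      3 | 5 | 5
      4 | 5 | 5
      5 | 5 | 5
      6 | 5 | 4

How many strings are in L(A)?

The useful subgraph on states {0, 4, 6} is acyclic, so L(A) is finite; the longest accepting path visits 3 useful states, giving maximum string length 2.
Counting accepting paths from 0 by length: 1 of length 0, 2 of length 1, 2 of length 2. Total 5.

5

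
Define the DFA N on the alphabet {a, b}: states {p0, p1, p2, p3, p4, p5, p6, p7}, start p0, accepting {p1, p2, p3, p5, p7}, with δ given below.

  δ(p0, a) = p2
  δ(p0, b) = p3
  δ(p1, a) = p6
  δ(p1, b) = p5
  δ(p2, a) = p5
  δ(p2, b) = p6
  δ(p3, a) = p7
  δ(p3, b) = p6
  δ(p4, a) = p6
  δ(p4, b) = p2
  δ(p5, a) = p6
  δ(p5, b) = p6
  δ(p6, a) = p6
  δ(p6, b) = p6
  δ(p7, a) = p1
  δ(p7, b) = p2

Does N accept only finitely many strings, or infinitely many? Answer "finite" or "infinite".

finite

The useful states (reachable from p0 and able to reach an accepting state) are {p0, p1, p2, p3, p5, p7}.
Restricted to these states the transition graph has no cycle, so every accepting path has bounded length and L is finite.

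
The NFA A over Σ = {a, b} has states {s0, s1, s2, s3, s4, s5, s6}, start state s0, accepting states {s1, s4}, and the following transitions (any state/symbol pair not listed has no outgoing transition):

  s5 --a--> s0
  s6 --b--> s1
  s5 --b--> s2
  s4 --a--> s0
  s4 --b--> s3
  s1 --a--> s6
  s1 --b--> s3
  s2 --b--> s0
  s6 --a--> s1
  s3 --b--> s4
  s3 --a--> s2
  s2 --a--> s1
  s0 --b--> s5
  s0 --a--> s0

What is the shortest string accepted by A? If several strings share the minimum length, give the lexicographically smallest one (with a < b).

bba

A breadth-first search from s0 reaches an accepting state first via the path s0 → s5 → s2 → s1 on input bba.
No string of length < 3 is accepted (BFS exhausts all shorter strings without reaching an accepting state), and bba is the lexicographically least accepting string of length 3.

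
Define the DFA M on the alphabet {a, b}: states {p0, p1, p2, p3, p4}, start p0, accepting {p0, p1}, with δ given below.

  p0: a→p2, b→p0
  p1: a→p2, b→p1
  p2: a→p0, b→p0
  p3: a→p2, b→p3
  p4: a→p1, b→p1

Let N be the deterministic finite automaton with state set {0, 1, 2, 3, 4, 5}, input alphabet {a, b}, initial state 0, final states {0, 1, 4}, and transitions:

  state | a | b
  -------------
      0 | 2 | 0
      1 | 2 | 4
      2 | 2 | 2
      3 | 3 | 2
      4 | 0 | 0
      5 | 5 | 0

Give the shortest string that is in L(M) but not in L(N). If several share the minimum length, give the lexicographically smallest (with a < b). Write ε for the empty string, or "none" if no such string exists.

aa

The string aa is accepted by M but not by N.
No shorter string lies in the difference, and aa is the lexicographically first length-2 string in L(M) \ L(N).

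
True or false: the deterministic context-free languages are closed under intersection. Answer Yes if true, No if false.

No

DCFLs are closed under complement (normalise the DPDA to read all of its input, then flip the verdict). If they were also closed under intersection, De Morgan would make them closed under union; but {aⁿbⁿ : n≥0} and {aⁿb²ⁿ : n≥0} are DCFLs (push the a's; pop one per b, respectively one per two b's) whose union no deterministic PDA accepts: a DPDA for it would have a single run on aⁿb²ⁿ, accepting after the prefix aⁿbⁿ and accepting again after n more b's; an ordinary PDA that simulates it on a's and b's and, at any moment when it is accepting, may switch to reading only a fresh letter c while feeding each c to the simulation as a b, would accept aⁱbʲcᵏ (k≥1) exactly when both aⁱbʲ and aⁱbʲ⁺ᵏ are in the language, i.e. its language intersected with the regular set a*b*c⁺ would be exactly {aⁿbⁿcⁿ : n≥1} — impossible, since context-free languages are closed under intersection with regular sets and {aⁿbⁿcⁿ} is not context-free.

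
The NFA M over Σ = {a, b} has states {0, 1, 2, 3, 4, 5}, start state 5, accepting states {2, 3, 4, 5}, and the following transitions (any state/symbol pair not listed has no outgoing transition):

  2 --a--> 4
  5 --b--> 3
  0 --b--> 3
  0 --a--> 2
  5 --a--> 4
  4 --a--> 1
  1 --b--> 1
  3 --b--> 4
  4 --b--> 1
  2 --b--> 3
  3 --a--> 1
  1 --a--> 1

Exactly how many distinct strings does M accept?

4

The useful subgraph on states {3, 4, 5} is acyclic, so L(M) is finite; the longest accepting path visits 3 useful states, giving maximum string length 2.
Counting accepting paths from 5 by length: 1 of length 0, 2 of length 1, 1 of length 2. Total 4.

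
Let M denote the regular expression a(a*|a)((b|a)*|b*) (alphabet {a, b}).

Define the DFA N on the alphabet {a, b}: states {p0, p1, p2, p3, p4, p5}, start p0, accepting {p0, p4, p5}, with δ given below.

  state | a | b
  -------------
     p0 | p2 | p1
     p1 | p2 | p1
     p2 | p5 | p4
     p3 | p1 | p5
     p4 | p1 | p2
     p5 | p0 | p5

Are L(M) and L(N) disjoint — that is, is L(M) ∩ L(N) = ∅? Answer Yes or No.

No

The string aa is accepted by both M and N.
Hence L(M) ∩ L(N) ≠ ∅.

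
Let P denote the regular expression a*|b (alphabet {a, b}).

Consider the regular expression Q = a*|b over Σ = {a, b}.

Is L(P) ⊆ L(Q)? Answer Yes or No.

Yes

Converting the expression P to a DFA (subset construction, then merging equivalent states) gives the minimal DFA with states {p0, p1, p2, p3}, start state p0, accepting states {p0, p1, p2} and transitions p0: a→p1, b→p2; p1: a→p1, b→p3; p2: a→p3, b→p3; p3: a→p3, b→p3.
Converting the expression Q to a DFA (subset construction, then merging equivalent states) gives the minimal DFA with states {q0, q1, q2, q3}, start state q0, accepting states {q0, q1, q2} and transitions q0: a→q1, b→q2; q1: a→q1, b→q3; q2: a→q3, b→q3; q3: a→q3, b→q3.
Exploring the product automaton P × Q from the start pair (p0, q0), following both machines on each input symbol, reaches 4 state pairs: (p0, q0), (p1, q1), (p2, q2), (p3, q3).
P accepts in {p0, p1, p2} and Q accepts in {q0, q1, q2}. The reachable pairs whose P-component is accepting are (p0, q0), (p1, q1), (p2, q2); in each of them the Q-component is accepting too, so the product for L(P) \ L(Q) (P-component accepting, Q-component rejecting) has no reachable accepting pair and the difference is empty.
Hence every string in L(P) is also in L(Q).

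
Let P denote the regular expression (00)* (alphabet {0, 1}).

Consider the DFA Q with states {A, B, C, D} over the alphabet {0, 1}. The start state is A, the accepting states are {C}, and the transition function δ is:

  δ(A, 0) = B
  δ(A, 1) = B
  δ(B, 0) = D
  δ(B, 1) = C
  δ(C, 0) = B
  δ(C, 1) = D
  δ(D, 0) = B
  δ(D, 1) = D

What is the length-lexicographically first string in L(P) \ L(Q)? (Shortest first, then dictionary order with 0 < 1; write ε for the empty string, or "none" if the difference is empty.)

ε

The empty string ε is accepted by P but not by Q.
Since ε is the unique shortest string, it is the required witness.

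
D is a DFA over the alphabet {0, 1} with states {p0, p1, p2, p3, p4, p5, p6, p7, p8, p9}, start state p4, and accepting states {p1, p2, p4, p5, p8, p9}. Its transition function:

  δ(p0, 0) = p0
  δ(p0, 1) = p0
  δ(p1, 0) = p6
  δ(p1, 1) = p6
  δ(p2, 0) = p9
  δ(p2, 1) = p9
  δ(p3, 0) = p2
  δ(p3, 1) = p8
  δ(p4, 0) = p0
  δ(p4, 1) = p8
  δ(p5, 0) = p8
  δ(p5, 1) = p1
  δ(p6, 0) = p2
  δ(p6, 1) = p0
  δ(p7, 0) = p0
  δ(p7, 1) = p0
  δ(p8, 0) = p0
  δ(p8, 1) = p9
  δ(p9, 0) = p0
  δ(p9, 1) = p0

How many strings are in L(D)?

3

The useful subgraph on states {p4, p8, p9} is acyclic, so L(D) is finite; the longest accepting path visits 3 useful states, giving maximum string length 2.
Counting accepting paths from p4 by length: 1 of length 0, 1 of length 1, 1 of length 2. Total 3.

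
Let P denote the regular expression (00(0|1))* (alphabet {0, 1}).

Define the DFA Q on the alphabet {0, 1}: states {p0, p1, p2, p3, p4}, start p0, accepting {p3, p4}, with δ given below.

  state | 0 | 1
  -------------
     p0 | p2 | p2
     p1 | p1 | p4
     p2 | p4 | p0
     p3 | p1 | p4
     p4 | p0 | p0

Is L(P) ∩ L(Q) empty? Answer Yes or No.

Converting the expression P to a DFA (subset construction, then merging equivalent states) gives the minimal DFA with states {r0, r1, r2, r3}, start state r0, accepting states {r0} and transitions r0: 0→r1, 1→r2; r1: 0→r3, 1→r2; r2: 0→r2, 1→r2; r3: 0→r0, 1→r0.
Exploring the product automaton P × Q from the start pair (r0, p0), following both machines on each input symbol, reaches 6 state pairs: (r0, p0), (r1, p2), (r2, p2), (r3, p4), (r2, p0), (r2, p4).
P accepts in {r0} and Q accepts in {p3, p4}; no reachable pair has both components accepting, so no string drives both machines to acceptance simultaneously and L(P) ∩ L(Q) = ∅.
So no string is accepted by both, and the intersection is empty.

Yes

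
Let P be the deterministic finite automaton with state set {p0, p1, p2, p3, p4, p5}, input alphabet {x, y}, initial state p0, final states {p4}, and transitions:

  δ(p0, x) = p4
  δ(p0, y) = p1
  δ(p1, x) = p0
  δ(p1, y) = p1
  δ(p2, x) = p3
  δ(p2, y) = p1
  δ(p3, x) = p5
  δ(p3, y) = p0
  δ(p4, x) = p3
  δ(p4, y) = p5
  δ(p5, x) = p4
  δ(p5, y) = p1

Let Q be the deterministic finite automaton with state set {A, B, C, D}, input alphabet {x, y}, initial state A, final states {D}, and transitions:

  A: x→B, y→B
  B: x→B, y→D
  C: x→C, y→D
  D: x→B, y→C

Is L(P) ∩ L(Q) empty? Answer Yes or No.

Yes

Exploring the product automaton P × Q from the start pair (p0, A), following both machines on each input symbol, reaches 14 state pairs: (p0, A), (p4, B), (p1, B), (p3, B), (p5, D), (p0, B), (p1, D), (p5, B), (p0, D), (p1, C), (p0, C), (p4, C), (p3, C), (p5, C).
P accepts in {p4} and Q accepts in {D}; no reachable pair has both components accepting, so no string drives both machines to acceptance simultaneously and L(P) ∩ L(Q) = ∅.
So no string is accepted by both, and the intersection is empty.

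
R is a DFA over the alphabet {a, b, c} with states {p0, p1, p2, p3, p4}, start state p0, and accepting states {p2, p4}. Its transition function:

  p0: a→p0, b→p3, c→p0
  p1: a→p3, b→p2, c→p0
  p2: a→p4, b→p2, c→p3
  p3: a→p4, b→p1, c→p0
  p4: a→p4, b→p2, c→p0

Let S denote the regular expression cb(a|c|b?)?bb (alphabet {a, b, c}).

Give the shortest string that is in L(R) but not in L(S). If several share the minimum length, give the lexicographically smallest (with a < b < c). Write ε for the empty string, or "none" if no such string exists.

ba

The string ba is accepted by R but not by S.
No shorter string lies in the difference, and ba is the lexicographically first length-2 string in L(R) \ L(S).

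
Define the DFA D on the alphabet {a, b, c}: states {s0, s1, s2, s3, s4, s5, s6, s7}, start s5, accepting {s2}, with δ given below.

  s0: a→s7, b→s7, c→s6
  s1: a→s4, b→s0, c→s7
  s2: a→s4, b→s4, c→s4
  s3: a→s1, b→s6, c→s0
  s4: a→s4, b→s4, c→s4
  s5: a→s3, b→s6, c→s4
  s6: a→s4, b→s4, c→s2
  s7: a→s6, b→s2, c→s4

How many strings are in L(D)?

14

The useful subgraph on states {s0, s1, s2, s3, s5, s6, s7} is acyclic, so L(D) is finite; the longest accepting path visits 7 useful states, giving maximum string length 6.
Counting accepting paths from s5 by length: 1 of length 2, 1 of length 3, 4 of length 4, 6 of length 5, 2 of length 6. Total 14.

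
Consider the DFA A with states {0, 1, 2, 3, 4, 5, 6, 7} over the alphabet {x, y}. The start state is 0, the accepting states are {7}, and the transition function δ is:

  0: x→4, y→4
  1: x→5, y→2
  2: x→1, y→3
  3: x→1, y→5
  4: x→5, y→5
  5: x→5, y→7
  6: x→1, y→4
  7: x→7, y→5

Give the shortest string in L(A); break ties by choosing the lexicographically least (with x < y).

xxy

A breadth-first search from 0 reaches an accepting state first via the path 0 → 4 → 5 → 7 on input xxy.
No string of length < 3 is accepted (BFS exhausts all shorter strings without reaching an accepting state), and xxy is the lexicographically least accepting string of length 3.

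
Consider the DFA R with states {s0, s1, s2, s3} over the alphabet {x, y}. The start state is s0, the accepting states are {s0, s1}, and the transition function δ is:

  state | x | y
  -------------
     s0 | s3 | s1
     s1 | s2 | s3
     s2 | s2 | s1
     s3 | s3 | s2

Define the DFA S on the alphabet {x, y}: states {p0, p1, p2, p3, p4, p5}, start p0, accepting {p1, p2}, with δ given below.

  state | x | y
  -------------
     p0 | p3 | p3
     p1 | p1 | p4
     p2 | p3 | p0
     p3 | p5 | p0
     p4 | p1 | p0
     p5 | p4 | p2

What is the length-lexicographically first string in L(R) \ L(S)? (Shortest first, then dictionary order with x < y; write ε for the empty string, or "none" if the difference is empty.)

The empty string ε is accepted by R but not by S.
Since ε is the unique shortest string, it is the required witness.

ε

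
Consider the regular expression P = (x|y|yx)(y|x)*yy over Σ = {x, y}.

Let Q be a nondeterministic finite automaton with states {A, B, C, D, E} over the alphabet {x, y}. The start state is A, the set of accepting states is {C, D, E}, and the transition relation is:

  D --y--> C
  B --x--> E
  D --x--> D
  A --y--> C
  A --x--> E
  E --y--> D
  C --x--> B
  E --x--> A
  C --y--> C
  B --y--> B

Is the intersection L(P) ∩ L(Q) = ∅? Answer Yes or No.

No

The string xyy is accepted by both P and Q.
Hence L(P) ∩ L(Q) ≠ ∅.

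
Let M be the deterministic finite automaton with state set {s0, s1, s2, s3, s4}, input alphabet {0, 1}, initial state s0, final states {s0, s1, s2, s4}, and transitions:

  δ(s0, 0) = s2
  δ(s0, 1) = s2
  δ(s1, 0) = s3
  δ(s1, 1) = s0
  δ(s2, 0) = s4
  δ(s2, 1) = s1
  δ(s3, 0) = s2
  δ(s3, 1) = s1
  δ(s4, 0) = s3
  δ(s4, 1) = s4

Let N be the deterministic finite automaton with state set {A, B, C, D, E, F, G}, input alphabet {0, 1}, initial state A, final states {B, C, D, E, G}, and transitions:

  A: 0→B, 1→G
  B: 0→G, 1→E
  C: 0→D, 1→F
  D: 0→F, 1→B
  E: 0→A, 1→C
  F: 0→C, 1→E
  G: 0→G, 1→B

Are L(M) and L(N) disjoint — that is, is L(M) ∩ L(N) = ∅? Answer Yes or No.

The string 0 is accepted by both M and N.
Hence L(M) ∩ L(N) ≠ ∅.

No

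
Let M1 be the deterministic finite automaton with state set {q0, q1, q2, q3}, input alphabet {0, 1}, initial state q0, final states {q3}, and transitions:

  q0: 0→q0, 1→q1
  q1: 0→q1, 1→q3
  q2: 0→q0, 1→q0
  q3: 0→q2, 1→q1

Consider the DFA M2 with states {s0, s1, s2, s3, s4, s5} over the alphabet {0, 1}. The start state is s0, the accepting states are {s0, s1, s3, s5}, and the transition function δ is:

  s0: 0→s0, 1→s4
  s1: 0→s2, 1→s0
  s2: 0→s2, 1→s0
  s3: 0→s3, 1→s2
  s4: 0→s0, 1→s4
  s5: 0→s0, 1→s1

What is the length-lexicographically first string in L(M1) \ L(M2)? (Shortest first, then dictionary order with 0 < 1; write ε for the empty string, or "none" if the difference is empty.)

The string 11 is accepted by M1 but not by M2.
No shorter string lies in the difference, and 11 is the lexicographically first length-2 string in L(M1) \ L(M2).

11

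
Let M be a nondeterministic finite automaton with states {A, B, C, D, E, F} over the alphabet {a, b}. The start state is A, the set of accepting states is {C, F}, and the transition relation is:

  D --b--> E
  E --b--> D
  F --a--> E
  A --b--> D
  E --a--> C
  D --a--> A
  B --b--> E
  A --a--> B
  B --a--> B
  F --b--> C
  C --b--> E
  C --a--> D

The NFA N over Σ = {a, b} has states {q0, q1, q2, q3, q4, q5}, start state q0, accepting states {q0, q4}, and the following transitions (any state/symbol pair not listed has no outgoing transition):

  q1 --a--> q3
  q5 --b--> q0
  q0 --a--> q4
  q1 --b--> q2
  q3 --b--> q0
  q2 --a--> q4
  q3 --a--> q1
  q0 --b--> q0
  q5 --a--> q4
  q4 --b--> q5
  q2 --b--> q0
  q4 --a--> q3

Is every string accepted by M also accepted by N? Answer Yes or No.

Exploring the product automaton M × N from the start pair (A, q0), following both machines on each input symbol, reaches 14 state pairs: (A, q0), (B, q4), (D, q0), (B, q3), (E, q5), (A, q4), (E, q0), (B, q1), (C, q4), (D, q5), (E, q2), (D, q3), (A, q1), (D, q2).
M accepts in {C, F} and N accepts in {q0, q4}. The reachable pairs whose M-component is accepting are (C, q4); in each of them the N-component is accepting too, so the product for L(M) \ L(N) (M-component accepting, N-component rejecting) has no reachable accepting pair and the difference is empty.
Hence every string in L(M) is also in L(N).

Yes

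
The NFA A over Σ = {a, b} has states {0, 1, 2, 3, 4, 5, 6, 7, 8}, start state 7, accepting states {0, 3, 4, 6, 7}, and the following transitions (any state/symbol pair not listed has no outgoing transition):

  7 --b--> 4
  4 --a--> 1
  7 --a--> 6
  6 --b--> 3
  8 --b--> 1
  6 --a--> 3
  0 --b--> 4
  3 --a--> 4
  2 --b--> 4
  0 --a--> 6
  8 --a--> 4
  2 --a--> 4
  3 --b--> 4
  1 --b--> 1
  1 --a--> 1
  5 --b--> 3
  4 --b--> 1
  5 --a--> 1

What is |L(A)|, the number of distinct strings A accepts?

The useful subgraph on states {3, 4, 6, 7} is acyclic, so L(A) is finite; the longest accepting path visits 4 useful states, giving maximum string length 3.
Counting accepting paths from 7 by length: 1 of length 0, 2 of length 1, 2 of length 2, 4 of length 3. Total 9.

9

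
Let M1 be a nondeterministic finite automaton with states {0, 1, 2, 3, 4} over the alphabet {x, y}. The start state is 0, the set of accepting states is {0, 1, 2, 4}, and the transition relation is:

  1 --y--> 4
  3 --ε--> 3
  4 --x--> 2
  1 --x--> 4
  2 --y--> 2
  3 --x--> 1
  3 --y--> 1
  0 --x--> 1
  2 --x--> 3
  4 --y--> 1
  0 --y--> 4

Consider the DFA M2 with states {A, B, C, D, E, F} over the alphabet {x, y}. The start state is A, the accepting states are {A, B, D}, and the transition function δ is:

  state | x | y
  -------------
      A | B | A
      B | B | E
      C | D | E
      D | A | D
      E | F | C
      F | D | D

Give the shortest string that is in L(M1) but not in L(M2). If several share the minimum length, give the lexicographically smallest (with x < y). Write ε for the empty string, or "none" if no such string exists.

The string xy is accepted by M1 but not by M2.
No shorter string lies in the difference, and xy is the lexicographically first length-2 string in L(M1) \ L(M2).

xy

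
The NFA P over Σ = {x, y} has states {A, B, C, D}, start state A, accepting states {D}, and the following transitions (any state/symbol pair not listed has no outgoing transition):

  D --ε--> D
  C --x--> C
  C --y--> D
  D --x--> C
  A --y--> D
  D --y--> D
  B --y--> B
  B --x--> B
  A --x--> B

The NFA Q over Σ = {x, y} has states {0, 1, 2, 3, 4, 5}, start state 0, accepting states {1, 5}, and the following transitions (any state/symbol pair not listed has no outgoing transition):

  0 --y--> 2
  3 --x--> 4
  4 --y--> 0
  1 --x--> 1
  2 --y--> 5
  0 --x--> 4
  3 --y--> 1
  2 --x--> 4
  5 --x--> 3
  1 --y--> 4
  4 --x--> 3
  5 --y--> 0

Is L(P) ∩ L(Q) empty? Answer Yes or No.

The string yy is accepted by both P and Q.
Hence L(P) ∩ L(Q) ≠ ∅.

No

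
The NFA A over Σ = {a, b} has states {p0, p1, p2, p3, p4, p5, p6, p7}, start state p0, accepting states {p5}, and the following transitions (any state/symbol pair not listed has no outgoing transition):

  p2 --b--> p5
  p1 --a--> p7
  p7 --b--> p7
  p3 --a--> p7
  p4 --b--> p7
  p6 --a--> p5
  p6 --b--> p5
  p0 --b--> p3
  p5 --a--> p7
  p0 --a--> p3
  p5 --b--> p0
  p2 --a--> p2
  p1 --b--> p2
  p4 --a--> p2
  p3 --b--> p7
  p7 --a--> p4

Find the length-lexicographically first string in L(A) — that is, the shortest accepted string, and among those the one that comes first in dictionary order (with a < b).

aaaab

A breadth-first search from p0 reaches an accepting state first via the path p0 → p3 → p7 → p4 → p2 → p5 on input aaaab.
No string of length < 5 is accepted (BFS exhausts all shorter strings without reaching an accepting state), and aaaab is the lexicographically least accepting string of length 5.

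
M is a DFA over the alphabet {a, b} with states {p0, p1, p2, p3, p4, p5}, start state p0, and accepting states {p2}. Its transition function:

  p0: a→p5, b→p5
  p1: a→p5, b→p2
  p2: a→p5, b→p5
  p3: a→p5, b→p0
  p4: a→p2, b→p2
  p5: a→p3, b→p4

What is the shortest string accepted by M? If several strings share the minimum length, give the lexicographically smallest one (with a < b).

A breadth-first search from p0 reaches an accepting state first via the path p0 → p5 → p4 → p2 on input aba.
No string of length < 3 is accepted (BFS exhausts all shorter strings without reaching an accepting state), and aba is the lexicographically least accepting string of length 3.

aba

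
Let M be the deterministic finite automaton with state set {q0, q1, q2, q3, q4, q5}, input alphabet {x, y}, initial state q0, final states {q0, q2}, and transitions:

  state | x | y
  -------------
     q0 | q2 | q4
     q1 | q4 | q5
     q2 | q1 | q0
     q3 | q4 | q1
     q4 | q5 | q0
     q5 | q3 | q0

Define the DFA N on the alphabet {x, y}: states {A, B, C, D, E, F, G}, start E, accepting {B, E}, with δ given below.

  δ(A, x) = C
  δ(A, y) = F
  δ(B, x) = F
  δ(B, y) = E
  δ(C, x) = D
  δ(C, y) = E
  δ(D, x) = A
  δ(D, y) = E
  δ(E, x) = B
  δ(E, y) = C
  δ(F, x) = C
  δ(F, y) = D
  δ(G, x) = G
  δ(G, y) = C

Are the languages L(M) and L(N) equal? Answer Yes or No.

Yes

Exploring the product automaton M × N from the start pair (q0, E), following both machines on each input symbol, reaches 6 state pairs: (q0, E), (q2, B), (q4, C), (q1, F), (q5, D), (q3, A).
M accepts in {q0, q2} and N accepts in {B, E}. In every reachable pair the two components are either both accepting — (q0, E), (q2, B) — or both non-accepting, so no string is accepted by exactly one of the machines: L(M) \ L(N) and L(N) \ L(M) are both empty.
Hence every string is accepted by M iff it is accepted by N, and the two languages coincide.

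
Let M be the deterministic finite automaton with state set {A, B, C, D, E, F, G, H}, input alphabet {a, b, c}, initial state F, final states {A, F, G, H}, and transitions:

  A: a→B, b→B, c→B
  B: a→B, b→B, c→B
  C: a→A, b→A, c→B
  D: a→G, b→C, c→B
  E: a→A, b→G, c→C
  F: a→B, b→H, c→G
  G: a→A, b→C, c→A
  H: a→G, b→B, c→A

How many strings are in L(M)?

13

The useful subgraph on states {A, C, F, G, H} is acyclic, so L(M) is finite; the longest accepting path visits 5 useful states, giving maximum string length 4.
Counting accepting paths from F by length: 1 of length 0, 2 of length 1, 4 of length 2, 4 of length 3, 2 of length 4. Total 13.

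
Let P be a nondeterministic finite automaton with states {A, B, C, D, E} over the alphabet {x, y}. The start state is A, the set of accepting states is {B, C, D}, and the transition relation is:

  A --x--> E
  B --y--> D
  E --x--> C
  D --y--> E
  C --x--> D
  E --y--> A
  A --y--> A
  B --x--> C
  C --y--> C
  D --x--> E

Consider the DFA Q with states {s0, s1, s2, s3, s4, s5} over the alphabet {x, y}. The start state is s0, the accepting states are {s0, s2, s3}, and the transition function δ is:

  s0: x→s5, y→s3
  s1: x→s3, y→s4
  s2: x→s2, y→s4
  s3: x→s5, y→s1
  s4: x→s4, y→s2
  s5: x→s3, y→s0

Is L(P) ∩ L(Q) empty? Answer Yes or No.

The string xx is accepted by both P and Q.
Hence L(P) ∩ L(Q) ≠ ∅.

No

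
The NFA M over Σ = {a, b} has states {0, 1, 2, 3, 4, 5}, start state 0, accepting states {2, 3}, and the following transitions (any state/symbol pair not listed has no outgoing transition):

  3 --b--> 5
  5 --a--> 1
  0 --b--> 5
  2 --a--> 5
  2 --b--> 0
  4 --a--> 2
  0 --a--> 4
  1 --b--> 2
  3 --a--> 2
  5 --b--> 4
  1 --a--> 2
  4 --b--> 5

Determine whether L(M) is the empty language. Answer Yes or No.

The string aa is accepted: the run 0 → 4 → 2 ends in the accepting state 2.
Since at least one string is accepted, L(M) is not empty.

No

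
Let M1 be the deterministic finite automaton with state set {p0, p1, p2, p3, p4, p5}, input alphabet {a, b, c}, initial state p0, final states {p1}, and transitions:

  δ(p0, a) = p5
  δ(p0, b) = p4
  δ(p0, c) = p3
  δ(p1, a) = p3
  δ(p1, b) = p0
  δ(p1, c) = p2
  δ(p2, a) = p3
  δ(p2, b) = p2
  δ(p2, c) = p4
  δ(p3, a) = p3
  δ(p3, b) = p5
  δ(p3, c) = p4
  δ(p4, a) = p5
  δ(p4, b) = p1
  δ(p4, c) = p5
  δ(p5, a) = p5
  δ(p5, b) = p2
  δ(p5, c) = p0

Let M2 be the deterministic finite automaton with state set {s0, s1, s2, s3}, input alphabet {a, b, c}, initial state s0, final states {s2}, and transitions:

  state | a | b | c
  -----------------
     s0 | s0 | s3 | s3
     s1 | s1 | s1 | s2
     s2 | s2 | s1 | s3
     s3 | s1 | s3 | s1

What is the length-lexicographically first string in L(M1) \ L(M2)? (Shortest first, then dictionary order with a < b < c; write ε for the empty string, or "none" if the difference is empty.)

The string bb is accepted by M1 but not by M2.
No shorter string lies in the difference, and bb is the lexicographically first length-2 string in L(M1) \ L(M2).

bb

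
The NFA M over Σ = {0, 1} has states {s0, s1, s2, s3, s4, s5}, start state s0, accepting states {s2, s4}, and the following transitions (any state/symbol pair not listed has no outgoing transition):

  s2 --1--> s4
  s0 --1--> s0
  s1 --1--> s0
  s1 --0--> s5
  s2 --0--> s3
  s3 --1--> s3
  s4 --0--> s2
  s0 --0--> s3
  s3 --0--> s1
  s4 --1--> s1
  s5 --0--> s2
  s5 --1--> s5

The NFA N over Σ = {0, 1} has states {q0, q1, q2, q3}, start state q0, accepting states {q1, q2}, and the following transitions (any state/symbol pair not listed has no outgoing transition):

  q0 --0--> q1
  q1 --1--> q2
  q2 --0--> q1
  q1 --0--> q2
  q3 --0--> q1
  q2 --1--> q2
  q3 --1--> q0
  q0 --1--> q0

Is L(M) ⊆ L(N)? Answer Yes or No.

Exploring the product automaton M × N from the start pair (s0, q0), following both machines on each input symbol, reaches 11 state pairs: (s0, q0), (s3, q1), (s1, q2), (s3, q2), (s5, q1), (s0, q2), (s1, q1), (s2, q2), (s5, q2), (s4, q2), (s2, q1).
M accepts in {s2, s4} and N accepts in {q1, q2}. The reachable pairs whose M-component is accepting are (s2, q2), (s4, q2), (s2, q1); in each of them the N-component is accepting too, so the product for L(M) \ L(N) (M-component accepting, N-component rejecting) has no reachable accepting pair and the difference is empty.
Hence every string in L(M) is also in L(N).

Yes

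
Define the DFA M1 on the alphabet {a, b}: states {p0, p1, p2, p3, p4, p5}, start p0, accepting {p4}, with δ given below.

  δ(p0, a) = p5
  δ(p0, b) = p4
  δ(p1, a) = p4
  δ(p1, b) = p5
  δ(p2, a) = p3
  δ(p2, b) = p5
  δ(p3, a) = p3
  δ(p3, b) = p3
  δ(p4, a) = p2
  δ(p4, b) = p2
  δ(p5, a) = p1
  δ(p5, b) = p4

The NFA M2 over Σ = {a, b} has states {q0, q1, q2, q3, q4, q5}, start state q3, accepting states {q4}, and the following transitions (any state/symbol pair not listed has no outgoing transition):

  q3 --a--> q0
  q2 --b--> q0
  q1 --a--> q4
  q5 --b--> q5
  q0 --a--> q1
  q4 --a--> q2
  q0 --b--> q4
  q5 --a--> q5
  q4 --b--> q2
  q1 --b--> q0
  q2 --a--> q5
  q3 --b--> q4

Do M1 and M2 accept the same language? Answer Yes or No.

Yes

Exploring the product automaton M1 × M2 from the start pair (p0, q3), following both machines on each input symbol, reaches 6 state pairs: (p0, q3), (p5, q0), (p4, q4), (p1, q1), (p2, q2), (p3, q5).
M1 accepts in {p4} and M2 accepts in {q4}. In every reachable pair the two components are either both accepting — (p4, q4) — or both non-accepting, so no string is accepted by exactly one of the machines: L(M1) \ L(M2) and L(M2) \ L(M1) are both empty.
Hence every string is accepted by M1 iff it is accepted by M2, and the two languages coincide.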